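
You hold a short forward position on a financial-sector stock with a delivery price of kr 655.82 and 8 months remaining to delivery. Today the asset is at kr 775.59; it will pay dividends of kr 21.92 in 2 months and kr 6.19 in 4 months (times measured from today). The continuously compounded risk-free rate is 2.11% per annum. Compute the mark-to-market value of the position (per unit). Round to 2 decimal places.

-kr 100.94

PV(remaining dividends) I = 21.92·e^(−0.0211·2/12) + 6.19·e^(−0.0211·4/12) = 27.9897
Current forward F = (S − I)·e^(rT) = (775.59 − 27.9897)·e^(0.0211·8/12) = 747.6003 × 1.014166 = 758.1908
Value (long) = (F − K)·e^(−rT) = (758.1908 − 655.82) × 0.986032 = 100.9409
Short position value = −(long value) = -kr 100.94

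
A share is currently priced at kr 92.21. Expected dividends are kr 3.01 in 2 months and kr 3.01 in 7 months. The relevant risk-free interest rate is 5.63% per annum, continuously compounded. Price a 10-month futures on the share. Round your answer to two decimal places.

PV(dividends) I = 3.01·e^(−0.0563·2/12) + 3.01·e^(−0.0563·7/12)
I = 2.9819 + 2.9128 = 5.8947
F = (S − I)·e^(rT) = (92.21 − 5.8947) · e^(0.0563·10/12)
= 86.3153 · e^0.046917 = 86.3153 × 1.048035 = kr 90.46

kr 90.46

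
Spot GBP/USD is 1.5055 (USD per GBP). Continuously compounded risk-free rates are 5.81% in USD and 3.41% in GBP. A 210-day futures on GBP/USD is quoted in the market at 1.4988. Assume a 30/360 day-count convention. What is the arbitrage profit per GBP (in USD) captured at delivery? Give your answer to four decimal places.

0.0279 per GBP (in USD)

Fair futures: F* = S·e^(carry·T), with carry = (r_USD − r_GBP) = 0.0581 − 0.0341 = 0.0240
F* = 1.5055 · e^(0.0240 × 210/360) = 1.5055 · e^0.014000 = 1.5055 × 1.014098 = 1.5267
Market 1.4988 < fair 1.5267: forward underpriced → reverse cash-and-carry (short spot, go long the forward).
At maturity, profit = |F_mkt − F*| = |1.4988 − 1.5267| = 0.0279 per GBP (in USD)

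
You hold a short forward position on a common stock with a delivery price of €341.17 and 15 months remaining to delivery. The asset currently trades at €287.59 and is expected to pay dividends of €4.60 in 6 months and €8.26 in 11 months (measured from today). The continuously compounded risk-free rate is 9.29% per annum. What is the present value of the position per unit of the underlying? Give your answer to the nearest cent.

PV(remaining dividends) I = 4.60·e^(−0.0929·6/12) + 8.26·e^(−0.0929·11/12) = 11.9769
Current forward F = (S − I)·e^(rT) = (287.59 − 11.9769)·e^(0.0929·15/12) = 275.6131 × 1.123136 = 309.5510
Value (long) = (F − K)·e^(−rT) = (309.5510 − 341.17) × 0.890364 = -28.1524
Short position value = −(long value) = €28.15

€28.15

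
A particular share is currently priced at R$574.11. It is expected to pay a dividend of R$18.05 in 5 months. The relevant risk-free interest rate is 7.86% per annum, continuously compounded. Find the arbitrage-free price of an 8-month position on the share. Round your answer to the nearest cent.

R$586.59

PV(dividends) I = 18.05·e^(−0.0786·5/12)
I = 17.4684
F = (S − I)·e^(rT) = (574.11 − 17.4684) · e^(0.0786·8/12)
= 556.6416 · e^0.052400 = 556.6416 × 1.053797 = R$586.59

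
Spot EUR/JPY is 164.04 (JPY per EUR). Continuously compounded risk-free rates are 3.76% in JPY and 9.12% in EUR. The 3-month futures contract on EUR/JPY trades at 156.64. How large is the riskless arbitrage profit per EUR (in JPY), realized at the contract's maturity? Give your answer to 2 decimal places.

5.22 per EUR (in JPY)

Fair futures: F* = S·e^(carry·T), with carry = (r_JPY − r_EUR) = 0.0376 − 0.0912 = -0.0536
F* = 164.04 · e^(-0.0536 × 3/12) = 164.04 · e^-0.013400 = 164.04 × 0.986689 = 161.8565
Market 156.64 < fair 161.8565: forward underpriced → reverse cash-and-carry (short spot, go long the forward).
At maturity, profit = |F_mkt − F*| = |156.64 − 161.8565| = 5.22 per EUR (in JPY)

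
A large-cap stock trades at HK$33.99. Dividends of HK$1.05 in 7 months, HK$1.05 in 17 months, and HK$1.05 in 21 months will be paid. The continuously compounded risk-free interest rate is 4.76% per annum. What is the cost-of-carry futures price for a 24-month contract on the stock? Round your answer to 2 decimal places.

HK$34.12

PV(dividends) I = 1.05·e^(−0.0476·7/12) + 1.05·e^(−0.0476·17/12) + 1.05·e^(−0.0476·21/12)
I = 1.0212 + 0.9815 + 0.9661 = 2.9688
F = (S − I)·e^(rT) = (33.99 − 2.9688) · e^(0.0476·24/12)
= 31.0212 · e^0.095200 = 31.0212 × 1.099879 = HK$34.12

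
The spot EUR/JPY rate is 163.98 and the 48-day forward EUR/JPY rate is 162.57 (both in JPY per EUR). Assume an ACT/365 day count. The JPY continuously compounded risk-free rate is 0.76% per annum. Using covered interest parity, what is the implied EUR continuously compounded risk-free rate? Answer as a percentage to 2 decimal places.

7.33%

F = S·e^((r_JPY − r_EUR)T) ⇒ r_EUR = r_JPY − ln(F/S)/T
ln(162.57/163.98) = -0.008636; /(48/365) = -0.065670
r_EUR = 0.0076 + 0.065670 = 0.073270
r_EUR = 7.33%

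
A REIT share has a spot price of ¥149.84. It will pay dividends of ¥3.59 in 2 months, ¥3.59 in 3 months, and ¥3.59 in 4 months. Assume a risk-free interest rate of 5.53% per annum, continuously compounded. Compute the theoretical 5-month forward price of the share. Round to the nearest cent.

¥142.46

PV(dividends) I = 3.59·e^(−0.0553·2/12) + 3.59·e^(−0.0553·3/12) + 3.59·e^(−0.0553·4/12)
I = 3.5571 + 3.5407 + 3.5244 = 10.6222
F = (S − I)·e^(rT) = (149.84 − 10.6222) · e^(0.0553·5/12)
= 139.2178 · e^0.023042 = 139.2178 × 1.023310 = ¥142.46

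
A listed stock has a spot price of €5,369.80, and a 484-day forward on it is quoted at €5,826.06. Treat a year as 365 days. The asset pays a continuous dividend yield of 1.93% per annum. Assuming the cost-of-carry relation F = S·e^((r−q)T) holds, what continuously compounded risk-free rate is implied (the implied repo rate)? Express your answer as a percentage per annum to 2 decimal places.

From F = S·e^((r−q)T): (r − q) = ln(F/S)/T
ln(5826.06/5369.80) = ln(1.084968) = 0.081550
(r − q) = 0.081550 / (484/365) = 0.061499
r = ln(F/S)/T + q = 0.061499 + 0.0193 = 0.080799
r = 8.08%

8.08%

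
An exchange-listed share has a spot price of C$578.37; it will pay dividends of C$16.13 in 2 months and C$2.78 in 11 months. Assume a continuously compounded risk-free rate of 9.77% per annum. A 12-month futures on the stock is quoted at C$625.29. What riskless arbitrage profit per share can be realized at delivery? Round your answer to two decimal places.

PV(dividends) I = 16.13·e^(−0.0977·2/12) + 2.78·e^(−0.0977·11/12) = 18.4113
Fair futures F* = (S − I)·e^(rT) = (578.37 − 18.4113)·e^0.097700 = 559.9587 × 1.102632 = 617.4284
Market C$625.29 > fair 617.4284: forward overpriced → cash-and-carry (borrow at r, buy the stock and collect the dividends, short the forward).
Profit at T = |F_mkt − F*| = |625.29 − 617.4284| = C$7.86 per share

C$7.86 per share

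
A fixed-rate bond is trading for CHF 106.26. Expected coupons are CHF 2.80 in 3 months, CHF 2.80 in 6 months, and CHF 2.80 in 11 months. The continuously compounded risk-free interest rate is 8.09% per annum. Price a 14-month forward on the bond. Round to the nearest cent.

CHF 107.95

PV(coupons) I = 2.80·e^(−0.0809·3/12) + 2.80·e^(−0.0809·6/12) + 2.80·e^(−0.0809·11/12)
I = 2.7439 + 2.6890 + 2.5999 = 8.0328
F = (S − I)·e^(rT) = (106.26 − 8.0328) · e^(0.0809·14/12)
= 98.2272 · e^0.094383 = 98.2272 × 1.098981 = CHF 107.95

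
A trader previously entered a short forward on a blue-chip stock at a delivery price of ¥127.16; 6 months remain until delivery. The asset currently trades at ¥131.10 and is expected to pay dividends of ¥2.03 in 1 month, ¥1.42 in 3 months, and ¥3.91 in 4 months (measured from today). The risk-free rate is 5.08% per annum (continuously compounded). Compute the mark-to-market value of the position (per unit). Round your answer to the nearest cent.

¥0.14

PV(remaining dividends) I = 2.03·e^(−0.0508·1/12) + 1.42·e^(−0.0508·3/12) + 3.91·e^(−0.0508·4/12) = 7.2679
Current forward F = (S − I)·e^(rT) = (131.10 − 7.2679)·e^(0.0508·6/12) = 123.8321 × 1.025725 = 127.0177
Value (long) = (F − K)·e^(−rT) = (127.0177 − 127.16) × 0.974920 = -0.1387
Short position value = −(long value) = ¥0.14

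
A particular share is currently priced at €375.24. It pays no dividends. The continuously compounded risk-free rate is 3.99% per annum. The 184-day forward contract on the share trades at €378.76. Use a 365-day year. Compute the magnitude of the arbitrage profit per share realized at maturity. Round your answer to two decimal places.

Fair forward: F* = S·e^(carry·T), with carry = r = 0.0399
F* = 375.24 · e^(0.0399 × 184/365) = 375.24 · e^0.020114 = 375.24 × 1.020318 = €382.8641
Market €378.76 < fair €382.8641: forward underpriced → reverse cash-and-carry (short spot, go long the forward).
At maturity, profit = |F_mkt − F*| = |378.76 − 382.8641| = €4.10 per share

€4.10 per share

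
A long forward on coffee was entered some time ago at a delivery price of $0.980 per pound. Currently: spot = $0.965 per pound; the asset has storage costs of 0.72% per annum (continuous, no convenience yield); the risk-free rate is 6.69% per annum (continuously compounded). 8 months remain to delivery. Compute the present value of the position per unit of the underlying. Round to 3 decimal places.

$0.032 per pound

Current fair forward for the remaining 8 months: F = S·e^((r + u)·T), (r + u) = 0.0669 + 0.0072 = 0.0741
F = 0.965 · e^(0.0741 × 8/12) = 0.965 × 1.050641 = 1.0139
Value of long forward = (F − K)·e^(−rT) = (1.0139 − 0.980) · e^(−0.0669·8/12)
= 0.0339 × 0.956380 = 0.032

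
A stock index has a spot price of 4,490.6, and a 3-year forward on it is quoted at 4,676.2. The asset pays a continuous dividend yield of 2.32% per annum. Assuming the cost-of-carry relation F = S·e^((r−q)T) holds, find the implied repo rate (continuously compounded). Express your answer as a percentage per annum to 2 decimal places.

From F = S·e^((r−q)T): (r − q) = ln(F/S)/T
ln(4676.2/4490.6) = ln(1.041331) = 0.040500
(r − q) = 0.040500 / (3) = 0.013500
r = ln(F/S)/T + q = 0.013500 + 0.0232 = 0.036700
r = 3.67%

3.67%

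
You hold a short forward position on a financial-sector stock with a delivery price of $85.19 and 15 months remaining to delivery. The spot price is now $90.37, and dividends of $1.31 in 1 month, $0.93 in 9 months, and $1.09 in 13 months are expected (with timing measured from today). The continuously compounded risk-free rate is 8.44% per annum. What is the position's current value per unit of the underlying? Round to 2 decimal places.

PV(remaining dividends) I = 1.31·e^(−0.0844·1/12) + 0.93·e^(−0.0844·9/12) + 1.09·e^(−0.0844·13/12) = 3.1685
Current forward F = (S − I)·e^(rT) = (90.37 − 3.1685)·e^(0.0844·15/12) = 87.2015 × 1.111266 = 96.9041
Value (long) = (F − K)·e^(−rT) = (96.9041 − 85.19) × 0.899874 = 10.5412
Short position value = −(long value) = -$10.54

-$10.54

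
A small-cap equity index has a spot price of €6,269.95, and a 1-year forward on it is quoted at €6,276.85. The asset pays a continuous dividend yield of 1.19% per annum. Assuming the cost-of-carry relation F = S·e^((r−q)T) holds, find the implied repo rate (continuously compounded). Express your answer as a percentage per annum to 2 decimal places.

1.30%

From F = S·e^((r−q)T): (r − q) = ln(F/S)/T
ln(6276.85/6269.95) = ln(1.001100) = 0.001099
(r − q) = 0.001099 / (1) = 0.001099
r = ln(F/S)/T + q = 0.001099 + 0.0119 = 0.012999
r = 1.30%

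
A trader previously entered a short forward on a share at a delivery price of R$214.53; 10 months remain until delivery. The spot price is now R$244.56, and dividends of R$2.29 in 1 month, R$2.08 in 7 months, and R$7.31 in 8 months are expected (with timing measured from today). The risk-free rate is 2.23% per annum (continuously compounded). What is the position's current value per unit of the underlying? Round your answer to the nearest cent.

PV(remaining dividends) I = 2.29·e^(−0.0223·1/12) + 2.08·e^(−0.0223·7/12) + 7.31·e^(−0.0223·8/12) = 11.5410
Current forward F = (S − I)·e^(rT) = (244.56 − 11.5410)·e^(0.0223·10/12) = 233.0190 × 1.018757 = 237.3897
Value (long) = (F − K)·e^(−rT) = (237.3897 − 214.53) × 0.981588 = 22.4388
Short position value = −(long value) = -R$22.44

-R$22.44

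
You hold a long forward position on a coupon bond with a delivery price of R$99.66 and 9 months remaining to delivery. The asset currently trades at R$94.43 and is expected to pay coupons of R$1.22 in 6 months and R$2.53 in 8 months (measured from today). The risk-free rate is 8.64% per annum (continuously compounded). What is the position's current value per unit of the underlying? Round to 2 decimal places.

PV(remaining coupons) I = 1.22·e^(−0.0864·6/12) + 2.53·e^(−0.0864·8/12) = 3.5568
Current forward F = (S − I)·e^(rT) = (94.43 − 3.5568)·e^(0.0864·9/12) = 90.8732 × 1.066946 = 96.9568
Value (long) = (F − K)·e^(−rT) = (96.9568 − 99.66) × 0.937255 = -2.5336
Value = -R$2.53

-R$2.53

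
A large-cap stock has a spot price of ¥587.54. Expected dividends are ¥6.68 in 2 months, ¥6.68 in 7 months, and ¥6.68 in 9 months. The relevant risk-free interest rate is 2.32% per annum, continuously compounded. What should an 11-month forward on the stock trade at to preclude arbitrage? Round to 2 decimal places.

PV(dividends) I = 6.68·e^(−0.0232·2/12) + 6.68·e^(−0.0232·7/12) + 6.68·e^(−0.0232·9/12)
I = 6.6542 + 6.5902 + 6.5648 = 19.8092
F = (S − I)·e^(rT) = (587.54 − 19.8092) · e^(0.0232·11/12)
= 567.7308 · e^0.021267 = 567.7308 × 1.021495 = ¥579.93

¥579.93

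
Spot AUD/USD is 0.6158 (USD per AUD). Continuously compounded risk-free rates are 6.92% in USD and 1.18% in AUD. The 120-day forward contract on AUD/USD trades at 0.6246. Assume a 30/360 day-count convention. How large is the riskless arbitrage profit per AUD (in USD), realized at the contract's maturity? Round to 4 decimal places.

Fair forward: F* = S·e^(carry·T), with carry = (r_USD − r_AUD) = 0.0692 − 0.0118 = 0.0574
F* = 0.6158 · e^(0.0574 × 120/360) = 0.6158 · e^0.019133 = 0.6158 × 1.019317 = 0.6277
Market 0.6246 < fair 0.6277: forward underpriced → reverse cash-and-carry (short spot, go long the forward).
At maturity, profit = |F_mkt − F*| = |0.6246 − 0.6277| = 0.0031 per AUD (in USD)

0.0031 per AUD (in USD)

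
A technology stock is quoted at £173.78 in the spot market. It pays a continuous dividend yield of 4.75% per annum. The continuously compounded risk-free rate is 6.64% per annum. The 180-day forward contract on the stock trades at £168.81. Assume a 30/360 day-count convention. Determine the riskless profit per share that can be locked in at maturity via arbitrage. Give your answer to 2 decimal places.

£6.62 per share

Fair forward: F* = S·e^(carry·T), with carry = (r − q) = 0.0664 − 0.0475 = 0.0189
F* = 173.78 · e^(0.0189 × 180/360) = 173.78 · e^0.009450 = 173.78 × 1.009495 = £175.4300
Market £168.81 < fair £175.4300: forward underpriced → reverse cash-and-carry (short spot, go long the forward).
At maturity, profit = |F_mkt − F*| = |168.81 − 175.4300| = £6.62 per share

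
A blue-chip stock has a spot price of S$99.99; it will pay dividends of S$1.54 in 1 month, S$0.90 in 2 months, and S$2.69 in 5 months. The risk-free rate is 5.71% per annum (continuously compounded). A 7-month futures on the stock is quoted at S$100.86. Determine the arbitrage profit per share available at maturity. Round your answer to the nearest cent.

PV(dividends) I = 1.54·e^(−0.0571·1/12) + 0.90·e^(−0.0571·2/12) + 2.69·e^(−0.0571·5/12) = 5.0509
Fair futures F* = (S − I)·e^(rT) = (99.99 − 5.0509)·e^0.033308 = 94.9391 × 1.033869 = 98.1546
Market S$100.86 > fair 98.1546: forward overpriced → cash-and-carry (borrow at r, buy the stock and collect the dividends, short the forward).
Profit at T = |F_mkt − F*| = |100.86 − 98.1546| = S$2.71 per share

S$2.71 per share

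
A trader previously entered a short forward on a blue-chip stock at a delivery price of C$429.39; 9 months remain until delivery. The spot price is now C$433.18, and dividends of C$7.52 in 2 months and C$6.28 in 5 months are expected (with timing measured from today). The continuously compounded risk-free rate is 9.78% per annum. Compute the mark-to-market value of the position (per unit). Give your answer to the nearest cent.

-C$20.73

PV(remaining dividends) I = 7.52·e^(−0.0978·2/12) + 6.28·e^(−0.0978·5/12) = 13.4277
Current forward F = (S − I)·e^(rT) = (433.18 − 13.4277)·e^(0.0978·9/12) = 419.7523 × 1.076107 = 451.6984
Value (long) = (F − K)·e^(−rT) = (451.6984 − 429.39) × 0.929276 = 20.7307
Short position value = −(long value) = -C$20.73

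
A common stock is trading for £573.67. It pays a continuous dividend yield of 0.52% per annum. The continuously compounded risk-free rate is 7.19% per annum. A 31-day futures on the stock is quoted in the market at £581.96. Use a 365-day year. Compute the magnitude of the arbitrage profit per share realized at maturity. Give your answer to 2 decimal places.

Fair futures: F* = S·e^(carry·T), with carry = (r − q) = 0.0719 − 0.0052 = 0.0667
F* = 573.67 · e^(0.0667 × 31/365) = 573.67 · e^0.005665 = 573.67 × 1.005681 = £576.9290
Market £581.96 > fair £576.9290: forward overpriced → cash-and-carry (buy spot, short the forward).
At maturity, profit = |F_mkt − F*| = |581.96 − 576.9290| = £5.03 per share

£5.03 per share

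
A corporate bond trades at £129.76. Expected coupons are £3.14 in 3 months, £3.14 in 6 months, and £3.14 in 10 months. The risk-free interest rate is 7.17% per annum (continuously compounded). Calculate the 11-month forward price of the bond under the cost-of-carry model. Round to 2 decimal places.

PV(coupons) I = 3.14·e^(−0.0717·3/12) + 3.14·e^(−0.0717·6/12) + 3.14·e^(−0.0717·10/12)
I = 3.0842 + 3.0294 + 2.9579 = 9.0715
F = (S − I)·e^(rT) = (129.76 − 9.0715) · e^(0.0717·11/12)
= 120.6885 · e^0.065725 = 120.6885 × 1.067933 = £128.89

£128.89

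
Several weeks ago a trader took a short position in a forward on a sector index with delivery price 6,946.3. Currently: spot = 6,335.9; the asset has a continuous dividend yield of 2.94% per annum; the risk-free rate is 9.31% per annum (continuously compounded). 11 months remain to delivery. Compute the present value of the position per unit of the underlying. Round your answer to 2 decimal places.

Current fair forward for the remaining 11 months: F = S·e^((r − q)·T), (r − q) = 0.0931 − 0.0294 = 0.0637
F = 6335.9 · e^(0.0637 × 11/12) = 6335.9 × 1.06013013 = 6716.8785
Value of long forward = (F − K)·e^(−rT) = (6716.8785 − 6946.3) · e^(−0.0931·11/12)
= -229.4215 × 0.91819851 = -210.65
Short position value = −(long value) = 210.65

210.65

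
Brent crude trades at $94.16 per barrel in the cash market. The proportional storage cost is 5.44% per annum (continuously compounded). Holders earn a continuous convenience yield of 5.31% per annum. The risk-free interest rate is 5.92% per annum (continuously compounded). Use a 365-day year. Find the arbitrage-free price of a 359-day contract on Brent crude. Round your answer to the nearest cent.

$99.93 per barrel

Net carry = r + u − y = 0.0592 + 0.0544 − 0.0531 = 0.0605
F = S·e^((r+u−y)T) = 94.16 · e^(0.0605 × 359/365) = 94.16 · e^0.059505
= 94.16 × 1.061311 = $99.93 per barrel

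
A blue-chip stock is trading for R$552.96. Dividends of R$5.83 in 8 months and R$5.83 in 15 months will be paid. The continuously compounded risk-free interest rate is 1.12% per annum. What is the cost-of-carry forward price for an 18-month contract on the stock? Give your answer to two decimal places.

PV(dividends) I = 5.83·e^(−0.0112·8/12) + 5.83·e^(−0.0112·15/12)
I = 5.7866 + 5.7489 = 11.5355
F = (S − I)·e^(rT) = (552.96 − 11.5355) · e^(0.0112·18/12)
= 541.4245 · e^0.016800 = 541.4245 × 1.016942 = R$550.60

R$550.60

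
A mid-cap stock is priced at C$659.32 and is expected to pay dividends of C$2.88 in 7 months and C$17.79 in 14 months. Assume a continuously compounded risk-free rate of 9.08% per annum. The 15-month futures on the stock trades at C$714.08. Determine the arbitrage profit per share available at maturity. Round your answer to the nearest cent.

PV(dividends) I = 2.88·e^(−0.0908·7/12) + 17.79·e^(−0.0908·14/12) = 18.7333
Fair futures F* = (S − I)·e^(rT) = (659.32 − 18.7333)·e^0.113500 = 640.5867 × 1.120192 = 717.5801
Market C$714.08 < fair 717.5801: forward underpriced → reverse cash-and-carry (short the stock, invest proceeds at r, pay the dividends, go long the forward).
Profit at T = |F_mkt − F*| = |714.08 − 717.5801| = C$3.50 per share

C$3.50 per share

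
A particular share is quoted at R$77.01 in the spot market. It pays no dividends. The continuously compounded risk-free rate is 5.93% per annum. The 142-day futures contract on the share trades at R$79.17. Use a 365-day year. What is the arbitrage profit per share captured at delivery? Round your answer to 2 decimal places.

R$0.36 per share

Fair futures: F* = S·e^(carry·T), with carry = r = 0.0593
F* = 77.01 · e^(0.0593 × 142/365) = 77.01 · e^0.023070 = 77.01 × 1.023338 = R$78.8073
Market R$79.17 > fair R$78.8073: forward overpriced → cash-and-carry (buy spot, short the forward).
At maturity, profit = |F_mkt − F*| = |79.17 − 78.8073| = R$0.36 per share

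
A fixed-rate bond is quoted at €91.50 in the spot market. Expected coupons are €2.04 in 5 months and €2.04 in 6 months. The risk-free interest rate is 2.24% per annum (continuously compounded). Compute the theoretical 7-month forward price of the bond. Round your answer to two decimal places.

€88.61

PV(coupons) I = 2.04·e^(−0.0224·5/12) + 2.04·e^(−0.0224·6/12)
I = 2.0210 + 2.0173 = 4.0383
F = (S − I)·e^(rT) = (91.50 − 4.0383) · e^(0.0224·7/12)
= 87.4617 · e^0.013067 = 87.4617 × 1.013153 = €88.61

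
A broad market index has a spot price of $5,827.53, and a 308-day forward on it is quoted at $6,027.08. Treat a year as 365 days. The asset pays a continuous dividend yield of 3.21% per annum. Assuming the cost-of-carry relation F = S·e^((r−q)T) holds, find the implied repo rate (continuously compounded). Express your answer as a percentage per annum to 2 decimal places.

7.20%

From F = S·e^((r−q)T): (r − q) = ln(F/S)/T
ln(6027.08/5827.53) = ln(1.034243) = 0.033670
(r − q) = 0.033670 / (308/365) = 0.039901
r = ln(F/S)/T + q = 0.039901 + 0.0321 = 0.072001
r = 7.20%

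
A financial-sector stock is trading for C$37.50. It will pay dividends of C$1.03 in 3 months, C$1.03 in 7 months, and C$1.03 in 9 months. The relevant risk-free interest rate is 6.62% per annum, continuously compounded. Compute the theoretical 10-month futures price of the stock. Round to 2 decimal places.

PV(dividends) I = 1.03·e^(−0.0662·3/12) + 1.03·e^(−0.0662·7/12) + 1.03·e^(−0.0662·9/12)
I = 1.0131 + 0.9910 + 0.9801 = 2.9842
F = (S − I)·e^(rT) = (37.50 − 2.9842) · e^(0.0662·10/12)
= 34.5158 · e^0.055167 = 34.5158 × 1.056717 = C$36.47

C$36.47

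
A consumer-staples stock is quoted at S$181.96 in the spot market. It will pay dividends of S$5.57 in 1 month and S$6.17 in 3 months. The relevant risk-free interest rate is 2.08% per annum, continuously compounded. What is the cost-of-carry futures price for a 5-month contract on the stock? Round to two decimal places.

PV(dividends) I = 5.57·e^(−0.0208·1/12) + 6.17·e^(−0.0208·3/12)
I = 5.5604 + 6.1380 = 11.6984
F = (S − I)·e^(rT) = (181.96 − 11.6984) · e^(0.0208·5/12)
= 170.2616 · e^0.008667 = 170.2616 × 1.008705 = S$171.74

S$171.74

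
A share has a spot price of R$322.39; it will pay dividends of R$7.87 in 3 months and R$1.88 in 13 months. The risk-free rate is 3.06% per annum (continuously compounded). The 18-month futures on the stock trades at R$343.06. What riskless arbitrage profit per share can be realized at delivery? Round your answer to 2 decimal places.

R$15.61 per share

PV(dividends) I = 7.87·e^(−0.0306·3/12) + 1.88·e^(−0.0306·13/12) = 9.6287
Fair futures F* = (S − I)·e^(rT) = (322.39 − 9.6287)·e^0.045900 = 312.7613 × 1.046970 = 327.4517
Market R$343.06 > fair 327.4517: forward overpriced → cash-and-carry (borrow at r, buy the stock and collect the dividends, short the forward).
Profit at T = |F_mkt − F*| = |343.06 − 327.4517| = R$15.61 per share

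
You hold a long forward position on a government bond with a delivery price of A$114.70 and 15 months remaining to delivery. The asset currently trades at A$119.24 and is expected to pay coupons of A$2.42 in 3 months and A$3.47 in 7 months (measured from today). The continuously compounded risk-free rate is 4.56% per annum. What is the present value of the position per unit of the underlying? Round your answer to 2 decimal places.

PV(remaining coupons) I = 2.42·e^(−0.0456·3/12) + 3.47·e^(−0.0456·7/12) = 5.7715
Current forward F = (S − I)·e^(rT) = (119.24 − 5.7715)·e^(0.0456·15/12) = 113.4685 × 1.058656 = 120.1241
Value (long) = (F − K)·e^(−rT) = (120.1241 − 114.70) × 0.944594 = 5.1236
Value = A$5.12

A$5.12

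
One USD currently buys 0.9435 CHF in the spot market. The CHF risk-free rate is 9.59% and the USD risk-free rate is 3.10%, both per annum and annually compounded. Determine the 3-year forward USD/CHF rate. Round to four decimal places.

1.1331

By covered interest parity, F = S · (1+r_CHF)^T / (1+r_USD)^T
= 0.9435 × 1.316172 / 1.095913 = 0.9435 × 1.200982
F = 1.1331 CHF per USD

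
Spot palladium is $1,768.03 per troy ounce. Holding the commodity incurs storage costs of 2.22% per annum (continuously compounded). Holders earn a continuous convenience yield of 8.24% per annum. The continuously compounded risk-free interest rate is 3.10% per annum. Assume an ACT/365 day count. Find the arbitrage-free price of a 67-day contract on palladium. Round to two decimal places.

Net carry = r + u − y = 0.0310 + 0.0222 − 0.0824 = -0.0292
F = S·e^((r+u−y)T) = 1768.03 · e^(-0.0292 × 67/365) = 1768.03 · e^-0.00536000
= 1768.03 × 0.99465434 = $1,758.58 per troy ounce

$1,758.58 per troy ounce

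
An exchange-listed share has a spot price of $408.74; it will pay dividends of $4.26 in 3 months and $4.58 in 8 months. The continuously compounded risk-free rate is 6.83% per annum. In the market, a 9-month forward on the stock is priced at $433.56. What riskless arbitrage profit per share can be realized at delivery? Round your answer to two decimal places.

PV(dividends) I = 4.26·e^(−0.0683·3/12) + 4.58·e^(−0.0683·8/12) = 8.5640
Fair forward F* = (S − I)·e^(rT) = (408.74 − 8.5640)·e^0.051225 = 400.1760 × 1.052560 = 421.2093
Market $433.56 > fair 421.2093: forward overpriced → cash-and-carry (borrow at r, buy the stock and collect the dividends, short the forward).
Profit at T = |F_mkt − F*| = |433.56 − 421.2093| = $12.35 per share

$12.35 per share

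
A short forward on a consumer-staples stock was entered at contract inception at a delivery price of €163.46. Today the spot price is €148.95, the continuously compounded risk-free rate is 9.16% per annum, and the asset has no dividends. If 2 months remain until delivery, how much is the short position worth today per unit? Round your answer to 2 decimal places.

€12.03

Current fair forward for the remaining 2 months: F = S·e^(r·T), r = 0.0916
F = 148.95 · e^(0.0916 × 2/12) = 148.95 × 1.015384 = 151.2414
Value of long forward = (F − K)·e^(−rT) = (151.2414 − 163.46) · e^(−0.0916·2/12)
= -12.2186 × 0.984849 = -12.03
Short position value = −(long value) = €12.03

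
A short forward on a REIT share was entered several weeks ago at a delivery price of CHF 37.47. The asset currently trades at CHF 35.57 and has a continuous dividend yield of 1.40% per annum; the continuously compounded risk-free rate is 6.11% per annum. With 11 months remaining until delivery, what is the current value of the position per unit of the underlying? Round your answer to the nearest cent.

Current fair forward for the remaining 11 months: F = S·e^((r − q)·T), (r − q) = 0.0611 − 0.0140 = 0.0471
F = 35.57 · e^(0.0471 × 11/12) = 35.57 × 1.044121 = 37.1394
Value of long forward = (F − K)·e^(−rT) = (37.1394 − 37.47) · e^(−0.0611·11/12)
= -0.3306 × 0.945531 = -0.31
Short position value = −(long value) = CHF 0.31

CHF 0.31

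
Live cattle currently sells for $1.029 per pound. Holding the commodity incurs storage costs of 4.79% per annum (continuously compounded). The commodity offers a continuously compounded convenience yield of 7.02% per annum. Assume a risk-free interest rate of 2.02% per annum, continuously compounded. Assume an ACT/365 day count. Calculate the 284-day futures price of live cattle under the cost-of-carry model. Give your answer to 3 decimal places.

$1.027 per pound

Net carry = r + u − y = 0.0202 + 0.0479 − 0.0702 = -0.0021
F = S·e^((r+u−y)T) = 1.029 · e^(-0.0021 × 284/365) = 1.029 · e^-0.001634
= 1.029 × 0.998367 = $1.027 per pound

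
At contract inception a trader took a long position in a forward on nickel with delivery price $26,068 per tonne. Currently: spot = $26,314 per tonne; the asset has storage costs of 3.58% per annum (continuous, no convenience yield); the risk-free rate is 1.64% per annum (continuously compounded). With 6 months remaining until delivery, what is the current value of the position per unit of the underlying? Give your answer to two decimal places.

Current fair forward for the remaining 6 months: F = S·e^((r + u)·T), (r + u) = 0.0164 + 0.0358 = 0.0522
F = 26314 · e^(0.0522 × 6/12) = 26314 × 1.02644359 = 27009.8366
Value of long forward = (F − K)·e^(−rT) = (27009.8366 − 26068) · e^(−0.0164·6/12)
= 941.8366 × 0.99183353 = 934.15

$934.15 per tonne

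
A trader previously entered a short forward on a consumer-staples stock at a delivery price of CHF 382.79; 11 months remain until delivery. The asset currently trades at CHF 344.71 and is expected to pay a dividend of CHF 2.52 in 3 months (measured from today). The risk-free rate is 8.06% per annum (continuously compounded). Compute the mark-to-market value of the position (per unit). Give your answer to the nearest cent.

PV(remaining dividends) I = 2.52·e^(−0.0806·3/12) = 2.4697
Current forward F = (S − I)·e^(rT) = (344.71 − 2.4697)·e^(0.0806·11/12) = 342.2403 × 1.076681 = 368.4836
Value (long) = (F − K)·e^(−rT) = (368.4836 − 382.79) × 0.928780 = -13.2875
Short position value = −(long value) = CHF 13.29

CHF 13.29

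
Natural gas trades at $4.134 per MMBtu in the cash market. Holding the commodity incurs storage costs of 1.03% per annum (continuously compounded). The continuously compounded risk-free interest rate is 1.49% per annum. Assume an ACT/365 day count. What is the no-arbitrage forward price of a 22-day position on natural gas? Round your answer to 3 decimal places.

Net carry = r + u − y = 0.0149 + 0.0103 − 0.0000 = 0.0252
F = S·e^((r+u−y)T) = 4.134 · e^(0.0252 × 22/365) = 4.134 · e^0.001519
= 4.134 × 1.001520 = $4.140 per MMBtu

$4.140 per MMBtu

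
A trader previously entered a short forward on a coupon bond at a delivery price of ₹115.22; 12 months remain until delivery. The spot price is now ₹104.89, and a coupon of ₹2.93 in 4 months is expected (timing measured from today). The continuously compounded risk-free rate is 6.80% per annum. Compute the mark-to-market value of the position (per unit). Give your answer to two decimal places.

₹5.62

PV(remaining coupons) I = 2.93·e^(−0.0680·4/12) = 2.8643
Current forward F = (S − I)·e^(rT) = (104.89 − 2.8643)·e^(0.0680·12/12) = 102.0257 × 1.070365 = 109.2047
Value (long) = (F − K)·e^(−rT) = (109.2047 − 115.22) × 0.934260 = -5.6199
Short position value = −(long value) = ₹5.62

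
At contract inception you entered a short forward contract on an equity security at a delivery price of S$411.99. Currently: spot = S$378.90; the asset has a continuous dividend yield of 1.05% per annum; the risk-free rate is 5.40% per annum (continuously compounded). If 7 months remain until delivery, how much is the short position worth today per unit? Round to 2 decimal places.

Current fair forward for the remaining 7 months: F = S·e^((r − q)·T), (r − q) = 0.0540 − 0.0105 = 0.0435
F = 378.90 · e^(0.0435 × 7/12) = 378.90 × 1.025700 = 388.6377
Value of long forward = (F − K)·e^(−rT) = (388.6377 − 411.99) · e^(−0.0540·7/12)
= -23.3523 × 0.968991 = -22.63
Short position value = −(long value) = S$22.63

S$22.63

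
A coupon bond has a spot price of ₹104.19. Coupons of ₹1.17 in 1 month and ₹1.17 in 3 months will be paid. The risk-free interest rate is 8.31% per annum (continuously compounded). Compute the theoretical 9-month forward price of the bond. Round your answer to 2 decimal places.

PV(coupons) I = 1.17·e^(−0.0831·1/12) + 1.17·e^(−0.0831·3/12)
I = 1.1619 + 1.1459 = 2.3078
F = (S − I)·e^(rT) = (104.19 − 2.3078) · e^(0.0831·9/12)
= 101.8822 · e^0.062325 = 101.8822 × 1.064308 = ₹108.43

₹108.43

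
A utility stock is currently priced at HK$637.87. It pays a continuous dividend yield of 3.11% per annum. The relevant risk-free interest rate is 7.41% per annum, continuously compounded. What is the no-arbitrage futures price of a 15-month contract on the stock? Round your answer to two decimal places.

HK$673.09

F = S·e^((r − q)T) = 637.87 · e^((0.0741 − 0.0311) × 15/12)
= 637.87 · e^0.053750 = 637.87 × 1.055221
F = HK$673.09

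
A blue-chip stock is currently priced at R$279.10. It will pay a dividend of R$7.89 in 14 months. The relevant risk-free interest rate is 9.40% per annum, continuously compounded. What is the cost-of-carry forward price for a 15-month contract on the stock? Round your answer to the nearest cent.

R$305.95

PV(dividends) I = 7.89·e^(−0.0940·14/12)
I = 7.0705
F = (S − I)·e^(rT) = (279.10 − 7.0705) · e^(0.0940·15/12)
= 272.0295 · e^0.117500 = 272.0295 × 1.124682 = R$305.95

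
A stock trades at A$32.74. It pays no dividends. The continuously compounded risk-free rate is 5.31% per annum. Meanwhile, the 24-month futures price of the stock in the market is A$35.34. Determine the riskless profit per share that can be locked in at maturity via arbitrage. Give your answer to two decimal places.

Fair futures: F* = S·e^(carry·T), with carry = r = 0.0531
F* = 32.74 · e^(0.0531 × 24/12) = 32.74 · e^0.106200 = 32.74 × 1.112044 = A$36.4083
Market A$35.34 < fair A$36.4083: forward underpriced → reverse cash-and-carry (short spot, go long the forward).
At maturity, profit = |F_mkt − F*| = |35.34 − 36.4083| = A$1.07 per share

A$1.07 per share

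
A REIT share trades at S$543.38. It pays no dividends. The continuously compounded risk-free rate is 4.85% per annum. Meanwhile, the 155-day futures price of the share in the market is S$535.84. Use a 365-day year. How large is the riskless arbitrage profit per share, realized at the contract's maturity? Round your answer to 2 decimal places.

S$18.85 per share

Fair futures: F* = S·e^(carry·T), with carry = r = 0.0485
F* = 543.38 · e^(0.0485 × 155/365) = 543.38 · e^0.020596 = 543.38 × 1.020810 = S$554.6877
Market S$535.84 < fair S$554.6877: forward underpriced → reverse cash-and-carry (short spot, go long the forward).
At maturity, profit = |F_mkt − F*| = |535.84 − 554.6877| = S$18.85 per share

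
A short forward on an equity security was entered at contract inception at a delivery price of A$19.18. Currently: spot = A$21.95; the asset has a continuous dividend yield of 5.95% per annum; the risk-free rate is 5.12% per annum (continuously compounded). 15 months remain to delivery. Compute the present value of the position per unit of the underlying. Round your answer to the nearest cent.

-A$2.39

Current fair forward for the remaining 15 months: F = S·e^((r − q)·T), (r − q) = 0.0512 − 0.0595 = -0.0083
F = 21.95 · e^(-0.0083 × 15/12) = 21.95 × 0.989679 = 21.7235
Value of long forward = (F − K)·e^(−rT) = (21.7235 − 19.18) · e^(−0.0512·15/12)
= 2.5435 × 0.938005 = 2.39
Short position value = −(long value) = -A$2.39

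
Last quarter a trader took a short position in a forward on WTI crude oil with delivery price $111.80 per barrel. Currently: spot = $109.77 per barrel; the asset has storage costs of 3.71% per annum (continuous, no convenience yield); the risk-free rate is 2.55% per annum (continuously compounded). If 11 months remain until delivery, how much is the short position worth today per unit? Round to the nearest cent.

Current fair forward for the remaining 11 months: F = S·e^((r + u)·T), (r + u) = 0.0255 + 0.0371 = 0.0626
F = 109.77 · e^(0.0626 × 11/12) = 109.77 × 1.059062 = 116.2532
Value of long forward = (F − K)·e^(−rT) = (116.2532 − 111.80) · e^(−0.0255·11/12)
= 4.4532 × 0.976896 = 4.35
Short position value = −(long value) = -$4.35

-$4.35 per barrel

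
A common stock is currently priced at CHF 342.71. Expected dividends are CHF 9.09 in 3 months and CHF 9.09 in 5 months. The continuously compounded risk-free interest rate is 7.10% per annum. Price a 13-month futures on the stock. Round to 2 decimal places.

CHF 350.94

PV(dividends) I = 9.09·e^(−0.0710·3/12) + 9.09·e^(−0.0710·5/12)
I = 8.9301 + 8.8250 = 17.7551
F = (S − I)·e^(rT) = (342.71 − 17.7551) · e^(0.0710·13/12)
= 324.9549 · e^0.076917 = 324.9549 × 1.079952 = CHF 350.94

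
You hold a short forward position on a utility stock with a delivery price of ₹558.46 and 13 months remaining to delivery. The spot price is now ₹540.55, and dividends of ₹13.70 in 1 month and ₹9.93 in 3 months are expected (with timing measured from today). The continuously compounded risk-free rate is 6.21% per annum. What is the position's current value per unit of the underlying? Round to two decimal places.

₹4.98

PV(remaining dividends) I = 13.70·e^(−0.0621·1/12) + 9.93·e^(−0.0621·3/12) = 23.4063
Current forward F = (S − I)·e^(rT) = (540.55 − 23.4063)·e^(0.0621·13/12) = 517.1437 × 1.069590 = 553.1317
Value (long) = (F − K)·e^(−rT) = (553.1317 − 558.46) × 0.934938 = -4.9816
Short position value = −(long value) = ₹4.98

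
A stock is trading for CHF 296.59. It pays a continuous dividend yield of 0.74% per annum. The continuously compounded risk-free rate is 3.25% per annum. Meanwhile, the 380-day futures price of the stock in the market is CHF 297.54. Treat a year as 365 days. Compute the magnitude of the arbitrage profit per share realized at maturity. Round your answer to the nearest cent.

CHF 6.90 per share

Fair futures: F* = S·e^(carry·T), with carry = (r − q) = 0.0325 − 0.0074 = 0.0251
F* = 296.59 · e^(0.0251 × 380/365) = 296.59 · e^0.026132 = 296.59 × 1.026476 = CHF 304.4425
Market CHF 297.54 < fair CHF 304.4425: forward underpriced → reverse cash-and-carry (short spot, go long the forward).
At maturity, profit = |F_mkt − F*| = |297.54 − 304.4425| = CHF 6.90 per share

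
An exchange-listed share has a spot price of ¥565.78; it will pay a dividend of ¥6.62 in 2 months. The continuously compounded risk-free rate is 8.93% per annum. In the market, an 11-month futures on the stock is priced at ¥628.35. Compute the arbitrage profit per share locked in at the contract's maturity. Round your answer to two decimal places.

¥21.39 per share

PV(dividends) I = 6.62·e^(−0.0893·2/12) = 6.5222
Fair futures F* = (S − I)·e^(rT) = (565.78 − 6.5222)·e^0.081858 = 559.2578 × 1.085302 = 606.9636
Market ¥628.35 > fair 606.9636: forward overpriced → cash-and-carry (borrow at r, buy the stock and collect the dividends, short the forward).
Profit at T = |F_mkt − F*| = |628.35 − 606.9636| = ¥21.39 per share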